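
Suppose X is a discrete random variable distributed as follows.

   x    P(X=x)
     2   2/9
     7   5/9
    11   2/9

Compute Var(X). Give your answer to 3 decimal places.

E[X] = (2/9)·2 + (5/9)·7 + (2/9)·11 = 61/9
E[X²] = (2/9)·4 + (5/9)·49 + (2/9)·121 = 55
Var(X) = 55 − (61/9)² = 734/81 ≈ 9.062

9.062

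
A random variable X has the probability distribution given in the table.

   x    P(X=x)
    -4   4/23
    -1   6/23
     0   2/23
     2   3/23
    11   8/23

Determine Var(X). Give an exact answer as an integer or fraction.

18966/529

E[X] = (4/23)·(-4) + (6/23)·(-1) + (2/23)·0 + (3/23)·2 + (8/23)·11 = 72/23
E[X²] = (4/23)·16 + (6/23)·1 + (2/23)·0 + (3/23)·4 + (8/23)·121 = 1050/23
Var(X) = 1050/23 − (72/23)² = 18966/529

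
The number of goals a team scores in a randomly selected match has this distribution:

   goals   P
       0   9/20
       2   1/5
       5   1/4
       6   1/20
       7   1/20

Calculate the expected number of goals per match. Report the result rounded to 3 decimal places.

E[X] = (9/20)·0 + (1/5)·2 + (1/4)·5 + (1/20)·6 + (1/20)·7
     = 23/10 ≈ 2.300

2.300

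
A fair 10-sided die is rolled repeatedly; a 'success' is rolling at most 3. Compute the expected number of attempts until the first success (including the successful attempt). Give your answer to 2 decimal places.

3.33

For a geometric distribution, E[trials] = 1/p = 1/(3/10) = 10/3.
≈ 3.33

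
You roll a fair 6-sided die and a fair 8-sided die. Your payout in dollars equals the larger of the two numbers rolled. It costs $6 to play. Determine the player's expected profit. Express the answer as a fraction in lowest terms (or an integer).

-37/48 dollars

Distribution of the larger of the two numbers rolled: 1 w.p. 1/48, 2 w.p. 1/16, 3 w.p. 5/48, 4 w.p. 7/48, 5 w.p. 3/16, 6 w.p. 11/48, …
E[payout] = (1/48)·1 + (1/16)·2 + (5/48)·3 + (7/48)·4 + (3/16)·5 + (11/48)·6 + (1/8)·7 + (1/8)·8 = 251/48
Expected profit = 251/48 − 6 = -37/48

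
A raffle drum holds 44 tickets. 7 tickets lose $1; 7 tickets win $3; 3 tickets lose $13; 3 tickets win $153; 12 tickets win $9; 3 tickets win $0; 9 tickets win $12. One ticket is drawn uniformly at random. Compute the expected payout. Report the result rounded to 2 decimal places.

E[payout] = (7/44)·(-1) + (7/44)·3 + (3/44)·(-13) + (3/44)·153 + (12/44)·9 + (3/44)·0 + (9/44)·12 = 325/22
≈ $14.77

$14.77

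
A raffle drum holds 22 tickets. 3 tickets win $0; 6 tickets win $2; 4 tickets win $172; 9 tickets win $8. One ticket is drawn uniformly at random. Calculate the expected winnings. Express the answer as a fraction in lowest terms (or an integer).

386/11 dollars

E[payout] = (3/22)·0 + (6/22)·2 + (4/22)·172 + (9/22)·8 = 386/11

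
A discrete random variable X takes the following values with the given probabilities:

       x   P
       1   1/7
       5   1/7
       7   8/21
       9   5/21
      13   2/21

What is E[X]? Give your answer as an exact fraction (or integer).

145/21

E[X] = (1/7)·1 + (1/7)·5 + (8/21)·7 + (5/21)·9 + (2/21)·13
     = 145/21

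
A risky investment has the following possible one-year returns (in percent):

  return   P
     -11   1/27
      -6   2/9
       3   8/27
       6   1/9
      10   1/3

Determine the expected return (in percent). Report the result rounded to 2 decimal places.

3.15

E[X] = (1/27)·(-11) + (2/9)·(-6) + (8/27)·3 + (1/9)·6 + (1/3)·10
     = 85/27 ≈ 3.15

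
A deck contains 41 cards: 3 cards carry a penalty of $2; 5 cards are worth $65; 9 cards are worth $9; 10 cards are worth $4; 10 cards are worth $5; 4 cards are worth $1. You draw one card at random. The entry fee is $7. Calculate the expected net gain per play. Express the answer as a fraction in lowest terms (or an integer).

E[payout] = (3/41)·(-2) + (5/41)·65 + (9/41)·9 + (10/41)·4 + (10/41)·5 + (4/41)·1 = 494/41
Expected profit = 494/41 − 7 = 207/41

207/41 dollars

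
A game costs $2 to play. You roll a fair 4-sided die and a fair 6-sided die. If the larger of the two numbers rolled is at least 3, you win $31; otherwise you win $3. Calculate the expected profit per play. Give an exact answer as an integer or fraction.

E[payout] = (1/6)·3 + (5/6)·31 = 79/3
Expected profit = 79/3 − 2 = 73/3

73/3 dollars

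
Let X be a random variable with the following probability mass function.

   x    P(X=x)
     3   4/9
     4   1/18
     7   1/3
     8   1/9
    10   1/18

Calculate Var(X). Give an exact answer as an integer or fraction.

E[X] = (4/9)·3 + (1/18)·4 + (1/3)·7 + (1/9)·8 + (1/18)·10 = 16/3
E[X²] = (4/9)·9 + (1/18)·16 + (1/3)·49 + (1/9)·64 + (1/18)·100 = 305/9
Var(X) = 305/9 − (16/3)² = 49/9

49/9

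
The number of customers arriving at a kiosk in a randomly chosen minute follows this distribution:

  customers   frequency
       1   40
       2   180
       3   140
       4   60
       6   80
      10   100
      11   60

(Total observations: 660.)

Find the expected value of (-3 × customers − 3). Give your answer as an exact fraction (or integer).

Total = 660, so P(customers=1) = 40/660, etc.
E[-3x-3] = (2/33)·(-6) + (3/11)·(-9) + (7/33)·(-12) + (1/11)·(-15) + (4/33)·(-21) + (5/33)·(-33) + (1/11)·(-36)
     = -193/11

-193/11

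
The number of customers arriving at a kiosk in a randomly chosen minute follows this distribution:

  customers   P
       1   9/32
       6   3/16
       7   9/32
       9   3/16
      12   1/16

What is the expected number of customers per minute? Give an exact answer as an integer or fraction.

E[X] = (9/32)·1 + (3/16)·6 + (9/32)·7 + (3/16)·9 + (1/16)·12
     = 93/16

93/16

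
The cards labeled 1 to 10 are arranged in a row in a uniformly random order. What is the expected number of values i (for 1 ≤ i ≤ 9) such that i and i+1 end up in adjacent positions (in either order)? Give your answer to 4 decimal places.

For each i ∈ {1,…,9}, let Xᵢ = 1 if i and i+1 are adjacent. P(Xᵢ=1) = 2·(10−1)!/10! = 2/10.
By linearity, E[ΣXᵢ] = (9)·(2/10) = 9/5.
≈ 1.8000

1.8000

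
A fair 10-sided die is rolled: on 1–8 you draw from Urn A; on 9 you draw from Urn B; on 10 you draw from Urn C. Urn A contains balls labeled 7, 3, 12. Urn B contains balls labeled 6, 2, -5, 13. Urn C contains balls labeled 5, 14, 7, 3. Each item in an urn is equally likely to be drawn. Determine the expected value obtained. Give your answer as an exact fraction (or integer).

E[X | Urn A] = (7 + 3 + 12)/3 = 22/3
E[X | Urn B] = (6 + 2 − 5 + 13)/4 = 4
E[X | Urn C] = (5 + 14 + 7 + 3)/4 = 29/4
E[X] = (4/5)·22/3 + (1/10)·4 + (1/10)·29/4 = 839/120

839/120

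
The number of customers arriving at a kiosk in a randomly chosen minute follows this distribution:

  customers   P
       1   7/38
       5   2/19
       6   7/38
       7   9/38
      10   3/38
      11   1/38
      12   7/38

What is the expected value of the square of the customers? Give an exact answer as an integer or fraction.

2229/38

E[X²] = (7/38)·1 + (2/19)·25 + (7/38)·36 + (9/38)·49 + (3/38)·100 + (1/38)·121 + (7/38)·144
     = 2229/38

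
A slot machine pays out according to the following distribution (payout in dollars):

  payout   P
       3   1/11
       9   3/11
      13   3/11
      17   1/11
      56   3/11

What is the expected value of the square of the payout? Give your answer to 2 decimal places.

950.55

E[X²] = (1/11)·9 + (3/11)·81 + (3/11)·169 + (1/11)·289 + (3/11)·3136
     = 10456/11 ≈ 950.55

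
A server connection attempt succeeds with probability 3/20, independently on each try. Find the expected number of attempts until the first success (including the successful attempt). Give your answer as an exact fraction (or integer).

20/3

For a geometric distribution, E[trials] = 1/p = 1/(3/20) = 20/3.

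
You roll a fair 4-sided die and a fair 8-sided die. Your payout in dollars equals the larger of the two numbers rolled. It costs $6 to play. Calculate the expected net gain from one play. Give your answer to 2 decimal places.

Distribution of the larger of the two numbers rolled: 1 w.p. 1/32, 2 w.p. 3/32, 3 w.p. 5/32, 4 w.p. 7/32, 5 w.p. 1/8, 6 w.p. 1/8, …
E[payout] = (1/32)·1 + (3/32)·2 + (5/32)·3 + (7/32)·4 + (1/8)·5 + (1/8)·6 + (1/8)·7 + (1/8)·8 = 77/16
Expected profit = 77/16 − 6 = -19/16 ≈ -$1.19

-$1.19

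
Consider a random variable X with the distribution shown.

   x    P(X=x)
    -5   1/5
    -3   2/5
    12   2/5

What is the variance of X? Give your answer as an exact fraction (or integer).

E[X] = (1/5)·(-5) + (2/5)·(-3) + (2/5)·12 = 13/5
E[X²] = (1/5)·25 + (2/5)·9 + (2/5)·144 = 331/5
Var(X) = 331/5 − (13/5)² = 1486/25

1486/25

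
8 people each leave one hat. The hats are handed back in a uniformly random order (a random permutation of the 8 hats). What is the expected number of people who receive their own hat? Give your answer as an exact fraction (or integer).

1

Let Xᵢ = 1 if person i gets their own hat. For each i, P(Xᵢ=1) = 1/8.
By linearity of expectation, E[X₁+…+X_8] = 8·(1/8) = 1.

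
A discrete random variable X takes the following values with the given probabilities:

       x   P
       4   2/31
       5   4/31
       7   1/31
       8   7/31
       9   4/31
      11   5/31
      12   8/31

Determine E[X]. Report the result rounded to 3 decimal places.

8.968

E[X] = (2/31)·4 + (4/31)·5 + (1/31)·7 + (7/31)·8 + (4/31)·9 + (5/31)·11 + (8/31)·12
     = 278/31 ≈ 8.968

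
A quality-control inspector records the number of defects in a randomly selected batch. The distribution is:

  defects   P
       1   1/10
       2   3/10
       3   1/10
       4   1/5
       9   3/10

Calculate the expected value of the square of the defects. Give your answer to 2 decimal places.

E[X²] = (1/10)·1 + (3/10)·4 + (1/10)·9 + (1/5)·16 + (3/10)·81
     = 297/10 ≈ 29.70

29.70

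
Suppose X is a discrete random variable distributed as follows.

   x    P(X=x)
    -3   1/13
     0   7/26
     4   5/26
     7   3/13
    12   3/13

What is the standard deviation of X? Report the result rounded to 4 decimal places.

E[X] = 64/13, E[X²] = 628/13
Var(X) = E[X²] − (E[X])² = 628/13 − 4096/169 = 4068/169
SD(X) = √(4068/169) ≈ 4.9062

4.9062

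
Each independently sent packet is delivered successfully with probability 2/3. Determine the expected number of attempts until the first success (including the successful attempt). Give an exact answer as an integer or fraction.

For a geometric distribution, E[trials] = 1/p = 1/(2/3) = 3/2.

3/2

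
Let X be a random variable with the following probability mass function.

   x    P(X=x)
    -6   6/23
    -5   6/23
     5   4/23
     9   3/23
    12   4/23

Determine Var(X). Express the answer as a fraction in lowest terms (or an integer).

E[X] = (6/23)·(-6) + (6/23)·(-5) + (4/23)·5 + (3/23)·9 + (4/23)·12 = 29/23
E[X²] = (6/23)·36 + (6/23)·25 + (4/23)·25 + (3/23)·81 + (4/23)·144 = 1285/23
Var(X) = 1285/23 − (29/23)² = 28714/529

28714/529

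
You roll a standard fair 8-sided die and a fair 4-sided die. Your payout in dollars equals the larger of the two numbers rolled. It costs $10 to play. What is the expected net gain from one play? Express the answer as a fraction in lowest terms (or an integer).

Distribution of the larger of the two numbers rolled: 1 w.p. 1/32, 2 w.p. 3/32, 3 w.p. 5/32, 4 w.p. 7/32, 5 w.p. 1/8, 6 w.p. 1/8, …
E[payout] = (1/32)·1 + (3/32)·2 + (5/32)·3 + (7/32)·4 + (1/8)·5 + (1/8)·6 + (1/8)·7 + (1/8)·8 = 77/16
Expected profit = 77/16 − 10 = -83/16

-83/16 dollars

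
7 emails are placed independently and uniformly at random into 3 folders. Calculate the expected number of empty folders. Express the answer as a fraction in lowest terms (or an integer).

Let Xⱼ=1 if folder j is empty. P(Xⱼ=1) = ((3-1)/3)^7 = 128/2187.
By linearity, E[#empty] = 3·128/2187 = 128/729.

128/729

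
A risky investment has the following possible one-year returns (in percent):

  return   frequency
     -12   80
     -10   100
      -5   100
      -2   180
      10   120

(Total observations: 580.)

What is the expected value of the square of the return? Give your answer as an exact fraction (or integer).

Total = 580, so P(return=-12) = 80/580, etc.
E[X²] = (4/29)·144 + (5/29)·100 + (5/29)·25 + (9/29)·4 + (6/29)·100
     = 1837/29

1837/29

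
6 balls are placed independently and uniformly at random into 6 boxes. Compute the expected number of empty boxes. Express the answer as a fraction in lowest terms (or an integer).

Let Xⱼ=1 if box j is empty. P(Xⱼ=1) = ((6-1)/6)^6 = 15625/46656.
By linearity, E[#empty] = 6·15625/46656 = 15625/7776.

15625/7776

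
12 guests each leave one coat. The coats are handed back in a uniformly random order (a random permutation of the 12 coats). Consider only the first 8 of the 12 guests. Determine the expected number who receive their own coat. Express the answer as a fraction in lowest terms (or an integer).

Let Xᵢ = 1 if person i gets their own coat. For each i, P(Xᵢ=1) = 1/12.
By linearity of expectation, E[X₁+…+X_8] = 8·(1/12) = 2/3.

2/3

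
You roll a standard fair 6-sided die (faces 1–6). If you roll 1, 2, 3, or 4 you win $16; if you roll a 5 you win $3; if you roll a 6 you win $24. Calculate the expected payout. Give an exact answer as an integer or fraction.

E[payout] = (1/6)·3 + (2/3)·16 + (1/6)·24 = 91/6

91/6 dollars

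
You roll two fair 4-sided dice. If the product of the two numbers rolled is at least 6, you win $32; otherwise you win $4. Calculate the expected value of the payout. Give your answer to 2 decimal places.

$18.00

E[payout] = (1/2)·4 + (1/2)·32 = 18
≈ $18.00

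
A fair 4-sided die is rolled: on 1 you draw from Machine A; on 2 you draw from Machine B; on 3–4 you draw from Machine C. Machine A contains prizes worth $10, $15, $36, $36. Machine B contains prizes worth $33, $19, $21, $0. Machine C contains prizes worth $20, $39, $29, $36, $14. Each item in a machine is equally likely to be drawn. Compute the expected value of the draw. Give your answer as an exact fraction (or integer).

E[X | Machine A] = (10 + 15 + 36 + 36)/4 = 97/4
E[X | Machine B] = (33 + 19 + 21 + 0)/4 = 73/4
E[X | Machine C] = (20 + 39 + 29 + 36 + 14)/5 = 138/5
E[X] = (1/4)·97/4 + (1/4)·73/4 + (1/2)·138/5 = 977/40

977/40 dollars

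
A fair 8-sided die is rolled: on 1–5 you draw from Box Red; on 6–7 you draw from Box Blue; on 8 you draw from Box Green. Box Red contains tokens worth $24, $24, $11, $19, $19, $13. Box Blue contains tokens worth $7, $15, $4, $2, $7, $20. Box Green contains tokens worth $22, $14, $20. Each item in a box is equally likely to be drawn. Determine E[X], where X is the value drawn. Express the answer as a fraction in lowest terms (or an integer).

193/12 dollars

E[X | Box Red] = (24 + 24 + 11 + 19 + 19 + 13)/6 = 55/3
E[X | Box Blue] = (7 + 15 + 4 + 2 + 7 + 20)/6 = 55/6
E[X | Box Green] = (22 + 14 + 20)/3 = 56/3
E[X] = (5/8)·55/3 + (1/4)·55/6 + (1/8)·56/3 = 193/12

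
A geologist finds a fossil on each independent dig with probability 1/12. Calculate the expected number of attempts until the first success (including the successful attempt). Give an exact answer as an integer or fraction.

For a geometric distribution, E[trials] = 1/p = 1/(1/12) = 12.

12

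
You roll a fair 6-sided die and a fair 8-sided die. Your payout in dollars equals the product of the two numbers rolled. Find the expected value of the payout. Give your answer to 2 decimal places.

Distribution of the product of the two numbers rolled: 1 w.p. 1/48, 2 w.p. 1/24, 3 w.p. 1/24, 4 w.p. 1/16, 5 w.p. 1/24, 6 w.p. 1/12, …
E[payout] = (1/48)·1 + (1/24)·2 + (1/24)·3 + (1/16)·4 + (1/24)·5 + (1/12)·6 + (1/48)·7 + (1/16)·8 + (1/48)·9 + (1/24)·10 + (1/12)·12 + (1/48)·14 + (1/24)·15 + (1/24)·16 + (1/24)·18 + (1/24)·20 + (1/48)·21 + (1/16)·24 + (1/48)·25 + (1/48)·28 + (1/24)·30 + (1/48)·32 + (1/48)·35 + (1/48)·36 + (1/48)·40 + (1/48)·42 + (1/48)·48 = 63/4
≈ $15.75

$15.75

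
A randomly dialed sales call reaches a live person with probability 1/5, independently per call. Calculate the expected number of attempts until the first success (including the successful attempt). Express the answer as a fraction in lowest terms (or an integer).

For a geometric distribution, E[trials] = 1/p = 1/(1/5) = 5.

5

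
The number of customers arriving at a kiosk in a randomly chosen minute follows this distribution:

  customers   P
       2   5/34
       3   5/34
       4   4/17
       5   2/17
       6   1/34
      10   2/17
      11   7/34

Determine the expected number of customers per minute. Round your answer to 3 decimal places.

5.882

E[X] = (5/34)·2 + (5/34)·3 + (4/17)·4 + (2/17)·5 + (1/34)·6 + (2/17)·10 + (7/34)·11
     = 100/17 ≈ 5.882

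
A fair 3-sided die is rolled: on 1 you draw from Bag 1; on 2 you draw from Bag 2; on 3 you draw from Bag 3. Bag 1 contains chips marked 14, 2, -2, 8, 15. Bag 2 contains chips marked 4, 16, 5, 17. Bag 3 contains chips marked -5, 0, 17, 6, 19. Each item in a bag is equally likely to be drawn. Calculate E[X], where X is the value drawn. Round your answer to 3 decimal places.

E[X | Bag 1] = (14 + 2 − 2 + 8 + 15)/5 = 37/5
E[X | Bag 2] = (4 + 16 + 5 + 17)/4 = 21/2
E[X | Bag 3] = (-5 + 0 + 17 + 6 + 19)/5 = 37/5
E[X] = (1/3)·37/5 + (1/3)·21/2 + (1/3)·37/5 = 253/30 ≈ 8.433

8.433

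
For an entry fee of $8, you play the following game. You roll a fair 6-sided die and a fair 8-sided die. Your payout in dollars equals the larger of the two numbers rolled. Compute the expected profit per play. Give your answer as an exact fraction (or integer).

-133/48 dollars

Distribution of the larger of the two numbers rolled: 1 w.p. 1/48, 2 w.p. 1/16, 3 w.p. 5/48, 4 w.p. 7/48, 5 w.p. 3/16, 6 w.p. 11/48, …
E[payout] = (1/48)·1 + (1/16)·2 + (5/48)·3 + (7/48)·4 + (3/16)·5 + (11/48)·6 + (1/8)·7 + (1/8)·8 = 251/48
Expected profit = 251/48 − 8 = -133/48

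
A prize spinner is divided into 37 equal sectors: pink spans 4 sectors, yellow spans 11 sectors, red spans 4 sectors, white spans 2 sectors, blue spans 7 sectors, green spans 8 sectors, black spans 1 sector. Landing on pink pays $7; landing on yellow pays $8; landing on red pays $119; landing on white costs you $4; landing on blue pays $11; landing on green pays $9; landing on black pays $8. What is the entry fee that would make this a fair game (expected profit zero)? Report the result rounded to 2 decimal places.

$20.03

E[payout] = (4/37)·7 + (11/37)·8 + (4/37)·119 + (2/37)·(-4) + (7/37)·11 + (8/37)·9 + (1/37)·8 = 741/37
Fair fee = E[payout] = 741/37 ≈ $20.03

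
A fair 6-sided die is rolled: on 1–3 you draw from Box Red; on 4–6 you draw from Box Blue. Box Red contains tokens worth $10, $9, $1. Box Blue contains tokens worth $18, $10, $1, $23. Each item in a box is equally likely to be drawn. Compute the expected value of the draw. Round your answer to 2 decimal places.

$9.83

E[X | Box Red] = (10 + 9 + 1)/3 = 20/3
E[X | Box Blue] = (18 + 10 + 1 + 23)/4 = 13
E[X] = (1/2)·20/3 + (1/2)·13 = 59/6 ≈ 9.83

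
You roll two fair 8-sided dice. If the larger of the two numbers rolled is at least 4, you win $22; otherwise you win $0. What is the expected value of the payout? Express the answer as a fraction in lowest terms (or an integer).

605/32 dollars

E[payout] = (9/64)·0 + (55/64)·22 = 605/32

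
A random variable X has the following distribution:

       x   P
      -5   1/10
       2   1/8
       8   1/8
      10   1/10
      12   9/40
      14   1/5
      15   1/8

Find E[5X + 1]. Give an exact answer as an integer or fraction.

373/8

E[5x+1] = (1/10)·(-24) + (1/8)·11 + (1/8)·41 + (1/10)·51 + (9/40)·61 + (1/5)·71 + (1/8)·76
     = 373/8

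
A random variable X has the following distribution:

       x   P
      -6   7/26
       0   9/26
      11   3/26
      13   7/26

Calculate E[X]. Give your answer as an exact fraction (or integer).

E[X] = (7/26)·(-6) + (9/26)·0 + (3/26)·11 + (7/26)·13
     = 41/13

41/13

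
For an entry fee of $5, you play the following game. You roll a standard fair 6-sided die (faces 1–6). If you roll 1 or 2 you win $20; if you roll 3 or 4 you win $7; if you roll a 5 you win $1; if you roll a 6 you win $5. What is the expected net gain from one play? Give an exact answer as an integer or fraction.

$5

E[payout] = (1/6)·1 + (1/6)·5 + (1/3)·7 + (1/3)·20 = 10
Expected profit = 10 − 5 = 5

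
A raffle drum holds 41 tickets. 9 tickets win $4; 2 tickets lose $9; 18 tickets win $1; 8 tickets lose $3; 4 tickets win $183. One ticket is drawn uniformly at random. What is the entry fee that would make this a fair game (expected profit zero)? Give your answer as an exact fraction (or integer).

E[payout] = (9/41)·4 + (2/41)·(-9) + (18/41)·1 + (8/41)·(-3) + (4/41)·183 = 744/41
Fair fee = E[payout] = 744/41

744/41 dollars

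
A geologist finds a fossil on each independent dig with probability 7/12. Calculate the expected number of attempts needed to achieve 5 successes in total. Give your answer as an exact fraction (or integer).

By linearity (sum of 5 independent geometric waits), E[trials] = 5/p = 5/(7/12) = 60/7.

60/7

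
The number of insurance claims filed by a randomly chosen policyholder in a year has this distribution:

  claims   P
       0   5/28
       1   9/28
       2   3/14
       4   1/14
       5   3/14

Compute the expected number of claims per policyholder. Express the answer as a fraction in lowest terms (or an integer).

59/28

E[X] = (5/28)·0 + (9/28)·1 + (3/14)·2 + (1/14)·4 + (3/14)·5
     = 59/28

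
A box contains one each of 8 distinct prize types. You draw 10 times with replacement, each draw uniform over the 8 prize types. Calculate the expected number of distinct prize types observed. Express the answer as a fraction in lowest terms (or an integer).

Let Xⱼ=1 if type j appears at least once. P(Xⱼ=1) = 1 − ((8−1)/8)^10 = 791266575/1073741824.
E[#distinct] = 8·791266575/1073741824 = 791266575/134217728.

791266575/134217728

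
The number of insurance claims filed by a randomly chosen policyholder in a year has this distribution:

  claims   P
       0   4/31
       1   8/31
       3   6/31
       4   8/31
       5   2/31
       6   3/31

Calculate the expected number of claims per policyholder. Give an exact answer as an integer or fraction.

E[X] = (4/31)·0 + (8/31)·1 + (6/31)·3 + (8/31)·4 + (2/31)·5 + (3/31)·6
     = 86/31

86/31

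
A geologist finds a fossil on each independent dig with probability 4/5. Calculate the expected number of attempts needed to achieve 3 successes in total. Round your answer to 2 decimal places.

By linearity (sum of 3 independent geometric waits), E[trials] = 3/p = 3/(4/5) = 15/4.
≈ 3.75

3.75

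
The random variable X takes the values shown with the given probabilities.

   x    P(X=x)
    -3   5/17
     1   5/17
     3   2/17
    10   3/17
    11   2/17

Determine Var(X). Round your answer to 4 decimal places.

27.9100

E[X] = (5/17)·(-3) + (5/17)·1 + (2/17)·3 + (3/17)·10 + (2/17)·11 = 48/17
E[X²] = (5/17)·9 + (5/17)·1 + (2/17)·9 + (3/17)·100 + (2/17)·121 = 610/17
Var(X) = 610/17 − (48/17)² = 8066/289 ≈ 27.9100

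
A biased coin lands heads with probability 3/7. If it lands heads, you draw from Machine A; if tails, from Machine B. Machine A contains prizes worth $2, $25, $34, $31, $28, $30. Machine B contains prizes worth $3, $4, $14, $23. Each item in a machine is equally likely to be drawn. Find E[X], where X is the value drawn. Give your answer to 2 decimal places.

E[X | Machine A] = (2 + 25 + 34 + 31 + 28 + 30)/6 = 25
E[X | Machine B] = (3 + 4 + 14 + 23)/4 = 11
E[X] = (3/7)·25 + (4/7)·11 = 17 ≈ 17.00

$17.00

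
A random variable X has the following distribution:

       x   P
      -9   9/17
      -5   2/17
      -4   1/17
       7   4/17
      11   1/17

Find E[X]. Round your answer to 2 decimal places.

-3.29

E[X] = (9/17)·(-9) + (2/17)·(-5) + (1/17)·(-4) + (4/17)·7 + (1/17)·11
     = -56/17 ≈ -3.29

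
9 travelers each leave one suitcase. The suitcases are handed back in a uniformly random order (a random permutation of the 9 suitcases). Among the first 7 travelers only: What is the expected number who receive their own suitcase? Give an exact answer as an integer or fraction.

7/9

Let Xᵢ = 1 if person i gets their own suitcase. For each i, P(Xᵢ=1) = 1/9.
By linearity of expectation, E[X₁+…+X_7] = 7·(1/9) = 7/9.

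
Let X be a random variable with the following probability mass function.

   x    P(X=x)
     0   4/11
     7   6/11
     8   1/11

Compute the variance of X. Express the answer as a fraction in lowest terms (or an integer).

E[X] = (4/11)·0 + (6/11)·7 + (1/11)·8 = 50/11
E[X²] = (4/11)·0 + (6/11)·49 + (1/11)·64 = 358/11
Var(X) = 358/11 − (50/11)² = 1438/121

1438/121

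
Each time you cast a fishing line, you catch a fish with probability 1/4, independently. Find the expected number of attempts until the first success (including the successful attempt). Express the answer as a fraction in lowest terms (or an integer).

4

For a geometric distribution, E[trials] = 1/p = 1/(1/4) = 4.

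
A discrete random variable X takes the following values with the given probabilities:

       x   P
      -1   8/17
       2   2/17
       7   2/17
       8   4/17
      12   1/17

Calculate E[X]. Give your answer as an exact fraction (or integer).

E[X] = (8/17)·(-1) + (2/17)·2 + (2/17)·7 + (4/17)·8 + (1/17)·12
     = 54/17

54/17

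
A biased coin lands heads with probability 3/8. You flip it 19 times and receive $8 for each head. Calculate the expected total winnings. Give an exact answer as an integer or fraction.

$57

E[#heads] = 19·3/8 = 57/8 (linearity over flips).
E[winnings] = 8·57/8 = 57.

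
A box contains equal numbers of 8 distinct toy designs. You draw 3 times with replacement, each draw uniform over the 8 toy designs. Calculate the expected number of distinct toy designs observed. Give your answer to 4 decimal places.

Let Xⱼ=1 if type j appears at least once. P(Xⱼ=1) = 1 − ((8−1)/8)^3 = 169/512.
E[#distinct] = 8·169/512 = 169/64.
≈ 2.6406

2.6406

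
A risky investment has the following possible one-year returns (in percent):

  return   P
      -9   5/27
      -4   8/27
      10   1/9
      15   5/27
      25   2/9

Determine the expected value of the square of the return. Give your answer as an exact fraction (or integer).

5708/27

E[X²] = (5/27)·81 + (8/27)·16 + (1/9)·100 + (5/27)·225 + (2/9)·625
     = 5708/27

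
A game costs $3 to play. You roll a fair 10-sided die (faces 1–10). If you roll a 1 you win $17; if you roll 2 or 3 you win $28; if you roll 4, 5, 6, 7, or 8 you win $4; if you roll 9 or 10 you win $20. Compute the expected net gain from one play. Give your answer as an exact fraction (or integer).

103/10 dollars

E[payout] = (1/2)·4 + (1/10)·17 + (1/5)·20 + (1/5)·28 = 133/10
Expected profit = 133/10 − 3 = 103/10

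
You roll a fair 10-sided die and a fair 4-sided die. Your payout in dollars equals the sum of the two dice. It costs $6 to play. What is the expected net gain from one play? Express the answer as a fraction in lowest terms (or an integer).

$2

Distribution of the sum of the two dice: 2 w.p. 1/40, 3 w.p. 1/20, 4 w.p. 3/40, 5 w.p. 1/10, 6 w.p. 1/10, 7 w.p. 1/10, …
E[payout] = (1/40)·2 + (1/20)·3 + (3/40)·4 + (1/10)·5 + (1/10)·6 + (1/10)·7 + (1/10)·8 + (1/10)·9 + (1/10)·10 + (1/10)·11 + (3/40)·12 + (1/20)·13 + (1/40)·14 = 8
Expected profit = 8 − 6 = 2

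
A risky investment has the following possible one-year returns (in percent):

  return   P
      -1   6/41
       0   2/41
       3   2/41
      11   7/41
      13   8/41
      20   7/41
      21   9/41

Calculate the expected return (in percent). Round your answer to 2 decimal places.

E[X] = (6/41)·(-1) + (2/41)·0 + (2/41)·3 + (7/41)·11 + (8/41)·13 + (7/41)·20 + (9/41)·21
     = 510/41 ≈ 12.44

12.44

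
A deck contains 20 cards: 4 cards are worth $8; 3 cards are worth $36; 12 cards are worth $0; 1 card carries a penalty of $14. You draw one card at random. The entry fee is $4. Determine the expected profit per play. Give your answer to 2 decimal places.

E[payout] = (4/20)·8 + (3/20)·36 + (12/20)·0 + (1/20)·(-14) = 63/10
Expected profit = 63/10 − 4 = 23/10 ≈ $2.30

$2.30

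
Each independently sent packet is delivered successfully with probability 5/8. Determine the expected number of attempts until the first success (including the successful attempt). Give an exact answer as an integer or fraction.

8/5

For a geometric distribution, E[trials] = 1/p = 1/(5/8) = 8/5.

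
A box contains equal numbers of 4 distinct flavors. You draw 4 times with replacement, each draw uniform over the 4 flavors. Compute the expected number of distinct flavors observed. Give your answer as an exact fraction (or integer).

Let Xⱼ=1 if type j appears at least once. P(Xⱼ=1) = 1 − ((4−1)/4)^4 = 175/256.
E[#distinct] = 4·175/256 = 175/64.

175/64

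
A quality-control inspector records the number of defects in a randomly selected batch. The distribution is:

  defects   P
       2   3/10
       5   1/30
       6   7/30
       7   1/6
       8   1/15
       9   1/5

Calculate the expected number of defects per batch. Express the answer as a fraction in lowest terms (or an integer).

17/3

E[X] = (3/10)·2 + (1/30)·5 + (7/30)·6 + (1/6)·7 + (1/15)·8 + (1/5)·9
     = 17/3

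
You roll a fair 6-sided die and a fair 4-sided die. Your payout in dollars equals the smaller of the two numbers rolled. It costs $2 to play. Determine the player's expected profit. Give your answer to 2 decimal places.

$0.08

Distribution of the smaller of the two numbers rolled: 1 w.p. 3/8, 2 w.p. 7/24, 3 w.p. 5/24, 4 w.p. 1/8
E[payout] = (3/8)·1 + (7/24)·2 + (5/24)·3 + (1/8)·4 = 25/12
Expected profit = 25/12 − 2 = 1/12 ≈ $0.08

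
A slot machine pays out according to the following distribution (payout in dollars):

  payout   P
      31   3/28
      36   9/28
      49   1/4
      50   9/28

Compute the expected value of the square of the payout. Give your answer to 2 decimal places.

E[X²] = (3/28)·961 + (9/28)·1296 + (1/4)·2401 + (9/28)·2500
     = 26927/14 ≈ 1923.36

1923.36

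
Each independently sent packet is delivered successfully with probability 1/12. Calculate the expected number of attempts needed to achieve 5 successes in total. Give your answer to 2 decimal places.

By linearity (sum of 5 independent geometric waits), E[trials] = 5/p = 5/(1/12) = 60.
≈ 60.00

60.00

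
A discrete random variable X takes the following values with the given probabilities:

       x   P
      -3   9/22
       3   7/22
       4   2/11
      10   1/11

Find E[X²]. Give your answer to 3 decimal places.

18.545

E[X²] = (9/22)·9 + (7/22)·9 + (2/11)·16 + (1/11)·100
     = 204/11 ≈ 18.545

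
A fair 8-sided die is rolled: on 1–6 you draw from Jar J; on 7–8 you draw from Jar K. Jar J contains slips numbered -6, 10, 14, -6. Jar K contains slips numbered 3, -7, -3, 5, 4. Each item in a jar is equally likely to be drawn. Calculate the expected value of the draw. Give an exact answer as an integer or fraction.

E[X | Jar J] = (-6 + 10 + 14 − 6)/4 = 3
E[X | Jar K] = (3 − 7 − 3 + 5 + 4)/5 = 2/5
E[X] = (3/4)·3 + (1/4)·2/5 = 47/20

47/20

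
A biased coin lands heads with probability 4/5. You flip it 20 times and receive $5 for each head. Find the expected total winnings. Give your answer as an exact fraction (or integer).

$80

E[#heads] = 20·4/5 = 16 (linearity over flips).
E[winnings] = 5·16 = 80.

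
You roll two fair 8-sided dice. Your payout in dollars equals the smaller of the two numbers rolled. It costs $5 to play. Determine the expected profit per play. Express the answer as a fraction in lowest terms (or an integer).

Distribution of the smaller of the two numbers rolled: 1 w.p. 15/64, 2 w.p. 13/64, 3 w.p. 11/64, 4 w.p. 9/64, 5 w.p. 7/64, 6 w.p. 5/64, …
E[payout] = (15/64)·1 + (13/64)·2 + (11/64)·3 + (9/64)·4 + (7/64)·5 + (5/64)·6 + (3/64)·7 + (1/64)·8 = 51/16
Expected profit = 51/16 − 5 = -29/16

-29/16 dollars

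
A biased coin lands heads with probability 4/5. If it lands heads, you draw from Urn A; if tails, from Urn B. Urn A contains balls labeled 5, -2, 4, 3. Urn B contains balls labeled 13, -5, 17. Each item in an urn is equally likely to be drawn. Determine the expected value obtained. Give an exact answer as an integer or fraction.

E[X | Urn A] = (5 − 2 + 4 + 3)/4 = 5/2
E[X | Urn B] = (13 − 5 + 17)/3 = 25/3
E[X] = (4/5)·5/2 + (1/5)·25/3 = 11/3

11/3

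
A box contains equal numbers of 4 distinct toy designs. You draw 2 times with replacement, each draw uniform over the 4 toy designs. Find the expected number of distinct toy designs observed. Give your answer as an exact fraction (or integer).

Let Xⱼ=1 if type j appears at least once. P(Xⱼ=1) = 1 − ((4−1)/4)^2 = 7/16.
E[#distinct] = 4·7/16 = 7/4.

7/4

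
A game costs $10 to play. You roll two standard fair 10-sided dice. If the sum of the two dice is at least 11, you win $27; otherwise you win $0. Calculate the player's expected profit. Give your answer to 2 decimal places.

E[payout] = (9/20)·0 + (11/20)·27 = 297/20
Expected profit = 297/20 − 10 = 97/20 ≈ $4.85

$4.85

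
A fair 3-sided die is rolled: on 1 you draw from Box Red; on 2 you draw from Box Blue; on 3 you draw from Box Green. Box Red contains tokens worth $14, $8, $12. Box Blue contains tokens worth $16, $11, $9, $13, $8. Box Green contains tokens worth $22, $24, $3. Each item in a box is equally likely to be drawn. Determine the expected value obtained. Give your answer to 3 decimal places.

E[X | Box Red] = (14 + 8 + 12)/3 = 34/3
E[X | Box Blue] = (16 + 11 + 9 + 13 + 8)/5 = 57/5
E[X | Box Green] = (22 + 24 + 3)/3 = 49/3
E[X] = (1/3)·34/3 + (1/3)·57/5 + (1/3)·49/3 = 586/45 ≈ 13.022

$13.022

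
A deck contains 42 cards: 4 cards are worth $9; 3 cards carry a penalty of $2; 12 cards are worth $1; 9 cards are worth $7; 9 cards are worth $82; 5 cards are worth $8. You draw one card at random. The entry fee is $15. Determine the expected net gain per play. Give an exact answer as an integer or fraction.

E[payout] = (4/42)·9 + (3/42)·(-2) + (12/42)·1 + (9/42)·7 + (9/42)·82 + (5/42)·8 = 883/42
Expected profit = 883/42 − 15 = 253/42

253/42 dollars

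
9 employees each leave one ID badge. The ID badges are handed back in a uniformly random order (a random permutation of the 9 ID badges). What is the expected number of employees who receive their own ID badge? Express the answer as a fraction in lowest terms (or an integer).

1

Let Xᵢ = 1 if person i gets their own ID badge. For each i, P(Xᵢ=1) = 1/9.
By linearity of expectation, E[X₁+…+X_9] = 9·(1/9) = 1.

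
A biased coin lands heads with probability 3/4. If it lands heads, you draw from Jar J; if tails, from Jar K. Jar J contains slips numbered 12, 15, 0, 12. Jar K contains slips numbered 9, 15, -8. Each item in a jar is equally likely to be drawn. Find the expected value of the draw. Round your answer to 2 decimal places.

8.65

E[X | Jar J] = (12 + 15 + 0 + 12)/4 = 39/4
E[X | Jar K] = (9 + 15 − 8)/3 = 16/3
E[X] = (3/4)·39/4 + (1/4)·16/3 = 415/48 ≈ 8.65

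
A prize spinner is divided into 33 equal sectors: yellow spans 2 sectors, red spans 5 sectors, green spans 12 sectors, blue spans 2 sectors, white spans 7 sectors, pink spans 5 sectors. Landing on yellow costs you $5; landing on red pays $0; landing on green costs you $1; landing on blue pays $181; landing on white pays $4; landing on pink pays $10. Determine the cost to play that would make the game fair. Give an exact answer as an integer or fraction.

E[payout] = (2/33)·(-5) + (5/33)·0 + (12/33)·(-1) + (2/33)·181 + (7/33)·4 + (5/33)·10 = 38/3
Fair fee = E[payout] = 38/3

38/3 dollars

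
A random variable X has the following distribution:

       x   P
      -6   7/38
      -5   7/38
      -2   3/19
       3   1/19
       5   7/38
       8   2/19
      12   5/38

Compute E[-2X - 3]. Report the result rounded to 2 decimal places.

E[-2x-3] = (7/38)·9 + (7/38)·7 + (3/19)·1 + (1/19)·(-9) + (7/38)·(-13) + (2/19)·(-19) + (5/38)·(-27)
     = -101/19 ≈ -5.32

-5.32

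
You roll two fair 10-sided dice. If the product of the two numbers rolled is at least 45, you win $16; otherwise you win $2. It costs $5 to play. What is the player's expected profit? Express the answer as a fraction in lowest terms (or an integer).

E[payout] = (37/50)·2 + (13/50)·16 = 141/25
Expected profit = 141/25 − 5 = 16/25

16/25 dollars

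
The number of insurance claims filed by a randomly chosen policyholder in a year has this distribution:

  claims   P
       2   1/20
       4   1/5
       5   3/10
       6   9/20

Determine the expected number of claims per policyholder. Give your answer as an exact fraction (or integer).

E[X] = (1/20)·2 + (1/5)·4 + (3/10)·5 + (9/20)·6
     = 51/10

51/10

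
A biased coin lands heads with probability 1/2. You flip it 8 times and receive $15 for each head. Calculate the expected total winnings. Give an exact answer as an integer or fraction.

$60

E[#heads] = 8·1/2 = 4 (linearity over flips).
E[winnings] = 15·4 = 60.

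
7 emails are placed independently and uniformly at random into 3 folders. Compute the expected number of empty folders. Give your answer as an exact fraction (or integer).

128/729

Let Xⱼ=1 if folder j is empty. P(Xⱼ=1) = ((3-1)/3)^7 = 128/2187.
By linearity, E[#empty] = 3·128/2187 = 128/729.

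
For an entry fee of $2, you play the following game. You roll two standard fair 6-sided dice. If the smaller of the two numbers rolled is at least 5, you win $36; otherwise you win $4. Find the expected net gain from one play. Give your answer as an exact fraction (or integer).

E[payout] = (8/9)·4 + (1/9)·36 = 68/9
Expected profit = 68/9 − 2 = 50/9

50/9 dollars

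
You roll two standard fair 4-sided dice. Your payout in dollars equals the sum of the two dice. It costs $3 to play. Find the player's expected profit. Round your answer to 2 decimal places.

$2.00

Distribution of the sum of the two dice: 2 w.p. 1/16, 3 w.p. 1/8, 4 w.p. 3/16, 5 w.p. 1/4, 6 w.p. 3/16, 7 w.p. 1/8, …
E[payout] = (1/16)·2 + (1/8)·3 + (3/16)·4 + (1/4)·5 + (3/16)·6 + (1/8)·7 + (1/16)·8 = 5
Expected profit = 5 − 3 = 2 ≈ $2.00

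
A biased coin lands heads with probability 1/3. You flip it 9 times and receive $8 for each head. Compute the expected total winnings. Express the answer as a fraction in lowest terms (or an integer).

E[#heads] = 9·1/3 = 3 (linearity over flips).
E[winnings] = 8·3 = 24.

$24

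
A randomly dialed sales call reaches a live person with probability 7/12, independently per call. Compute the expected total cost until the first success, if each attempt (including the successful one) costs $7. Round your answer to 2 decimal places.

E[#attempts] = 1/p = 12/7; E[cost] = 7·12/7 = 12.
≈ 12.00

$12.00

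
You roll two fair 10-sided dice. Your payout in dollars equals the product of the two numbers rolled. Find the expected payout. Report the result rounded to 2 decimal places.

Distribution of the product of the two numbers rolled: 1 w.p. 1/100, 2 w.p. 1/50, 3 w.p. 1/50, 4 w.p. 3/100, 5 w.p. 1/50, 6 w.p. 1/25, …
E[payout] = (1/100)·1 + (1/50)·2 + (1/50)·3 + (3/100)·4 + (1/50)·5 + (1/25)·6 + (1/50)·7 + (1/25)·8 + (3/100)·9 + (1/25)·10 + (1/25)·12 + (1/50)·14 + (1/50)·15 + (3/100)·16 + (1/25)·18 + (1/25)·20 + (1/50)·21 + (1/25)·24 + (1/100)·25 + (1/50)·27 + (1/50)·28 + (1/25)·30 + (1/50)·32 + (1/50)·35 + (3/100)·36 + (1/25)·40 + (1/50)·42 + (1/50)·45 + (1/50)·48 + (1/100)·49 + (1/50)·50 + (1/50)·54 + (1/50)·56 + (1/50)·60 + (1/50)·63 + (1/100)·64 + (1/50)·70 + (1/50)·72 + (1/50)·80 + (1/100)·81 + (1/50)·90 + (1/100)·100 = 121/4
≈ $30.25

$30.25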